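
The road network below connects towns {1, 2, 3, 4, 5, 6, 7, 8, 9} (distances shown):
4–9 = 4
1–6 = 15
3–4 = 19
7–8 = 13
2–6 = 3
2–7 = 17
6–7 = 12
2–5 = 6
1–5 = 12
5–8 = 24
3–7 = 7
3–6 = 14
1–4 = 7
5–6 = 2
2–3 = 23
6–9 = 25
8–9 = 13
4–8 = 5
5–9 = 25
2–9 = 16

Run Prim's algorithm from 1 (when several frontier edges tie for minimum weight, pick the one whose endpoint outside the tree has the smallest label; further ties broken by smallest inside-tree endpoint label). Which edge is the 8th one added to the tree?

Prim's algorithm from 1:
Step 1: cheapest edge leaving the tree is 1–4 (7); add 4.
Step 2: cheapest edge leaving the tree is 4–9 (4); add 9.
Step 3: cheapest edge leaving the tree is 4–8 (5); add 8.
Step 4: cheapest edge leaving the tree is 1–5 (12); add 5.
Step 5: cheapest edge leaving the tree is 5–6 (2); add 6.
Step 6: cheapest edge leaving the tree is 2–6 (3); add 2.
Step 7: cheapest edge leaving the tree is 6–7 (12); add 7.
Step 8: cheapest edge leaving the tree is 3–7 (7); add 3.
The 8th edge added is 3–7.

3-7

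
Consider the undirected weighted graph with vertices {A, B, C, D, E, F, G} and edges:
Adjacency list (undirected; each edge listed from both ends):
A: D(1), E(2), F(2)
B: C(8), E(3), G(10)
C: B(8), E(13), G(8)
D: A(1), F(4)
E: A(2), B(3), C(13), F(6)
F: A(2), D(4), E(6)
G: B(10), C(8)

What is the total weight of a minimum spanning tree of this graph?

Sort edges by weight, then run Kruskal:
A–D (1): add — endpoints in different components.
A–E (2): add — endpoints in different components.
A–F (2): add — endpoints in different components.
B–E (3): add — endpoints in different components.
D–F (4): skip — D and F already connected.
E–F (6): skip — E and F already connected.
B–C (8): add — endpoints in different components.
C–G (8): add — endpoints in different components.
MST edges: A–D, A–E, A–F, B–E, B–C, C–G; total weight 1+2+2+3+8+8 = 24.

24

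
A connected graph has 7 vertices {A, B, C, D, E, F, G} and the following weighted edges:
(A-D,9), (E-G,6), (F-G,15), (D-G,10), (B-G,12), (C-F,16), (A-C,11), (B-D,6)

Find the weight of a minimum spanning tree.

57

Kruskal: consider edges lightest-first.
B-D (6): add. Components now {A} {B,D} {C} {E} {F} {G}
E-G (6): add. Components now {A} {B,D} {C} {E,G} {F}
A-D (9): add. Components now {A,B,D} {C} {E,G} {F}
D-G (10): add. Components now {A,B,D,E,G} {C} {F}
A-C (11): add. Components now {A,B,C,D,E,G} {F}
B-G (12): skip — B and G already connected.
F-G (15): add. Components now {A,B,C,D,E,F,G}
MST edges: B-D, E-G, A-D, D-G, A-C, F-G; total weight 6+6+9+10+11+15 = 57.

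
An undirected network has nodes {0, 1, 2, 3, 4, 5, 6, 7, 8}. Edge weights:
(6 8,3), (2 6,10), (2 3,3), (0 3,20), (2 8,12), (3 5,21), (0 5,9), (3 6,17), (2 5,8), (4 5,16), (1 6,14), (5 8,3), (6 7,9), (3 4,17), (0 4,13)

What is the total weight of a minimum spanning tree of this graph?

Kruskal: consider edges lightest-first.
2 3 (3): add — endpoints in different components.
5 8 (3): add — endpoints in different components.
6 8 (3): add — endpoints in different components.
2 5 (8): add — endpoints in different components.
0 5 (9): add — endpoints in different components.
6 7 (9): add — endpoints in different components.
2 6 (10): skip — 2 and 6 already connected.
2 8 (12): skip — 2 and 8 already connected.
0 4 (13): add — endpoints in different components.
1 6 (14): add — endpoints in different components.
MST edges: 2 3, 5 8, 6 8, 2 5, 0 5, 6 7, 0 4, 1 6; total weight 3+3+3+8+9+9+13+14 = 62.

62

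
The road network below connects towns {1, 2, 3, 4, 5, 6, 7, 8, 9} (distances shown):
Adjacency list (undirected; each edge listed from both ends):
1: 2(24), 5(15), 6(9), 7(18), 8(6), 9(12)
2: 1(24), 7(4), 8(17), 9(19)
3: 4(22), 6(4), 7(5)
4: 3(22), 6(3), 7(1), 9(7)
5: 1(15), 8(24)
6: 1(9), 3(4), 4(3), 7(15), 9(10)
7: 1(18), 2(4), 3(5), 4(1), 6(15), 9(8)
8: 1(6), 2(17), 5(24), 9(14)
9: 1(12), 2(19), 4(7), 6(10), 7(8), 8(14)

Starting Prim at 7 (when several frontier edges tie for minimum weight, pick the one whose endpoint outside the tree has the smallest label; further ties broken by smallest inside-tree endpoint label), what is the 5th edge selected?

4-9

Prim's algorithm from 7:
Step 1: cheapest edge leaving the tree is 4-7 (1); add 4.
Step 2: cheapest edge leaving the tree is 4-6 (3); add 6.
Step 3: cheapest edge leaving the tree is 2-7 (4); add 2.
Step 4: cheapest edge leaving the tree is 3-6 (4); add 3.
Step 5: cheapest edge leaving the tree is 4-9 (7); add 9.
Step 6: cheapest edge leaving the tree is 1-6 (9); add 1.
Step 7: cheapest edge leaving the tree is 1-8 (6); add 8.
Step 8: cheapest edge leaving the tree is 1-5 (15); add 5.
The 5th edge added is 4-9.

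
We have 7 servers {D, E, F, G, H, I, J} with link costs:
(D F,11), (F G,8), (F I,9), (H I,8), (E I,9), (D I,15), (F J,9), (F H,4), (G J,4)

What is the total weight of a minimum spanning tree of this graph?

Grow the tree from J using Prim:
Step 1: frontier [G J 4, F J 9] → take G J (4); add G.
Step 2: frontier [F G 8, F J 9] → take F G (8); add F.
Step 3: frontier [F H 4, F I 9, D F 11] → take F H (4); add H.
Step 4: frontier [F I 9, D F 11, H I 8] → take H I (8); add I.
Step 5: frontier [D F 11, E I 9, D I 15] → take E I (9); add E.
Step 6: frontier [D F 11, D I 15] → take D F (11); add D.
MST edges: G J, F G, F H, H I, E I, D F; total weight 4+8+4+8+9+11 = 44.

44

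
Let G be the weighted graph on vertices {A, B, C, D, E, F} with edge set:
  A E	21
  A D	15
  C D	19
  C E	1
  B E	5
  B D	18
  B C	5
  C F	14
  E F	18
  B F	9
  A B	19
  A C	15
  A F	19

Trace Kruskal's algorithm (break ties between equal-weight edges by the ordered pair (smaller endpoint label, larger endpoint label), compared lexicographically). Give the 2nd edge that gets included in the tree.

B-C

Kruskal: consider edges lightest-first.
C E (1): add. Components now {A} {B} {C,E} {D} {F}
B C (5): add. Components now {A} {B,C,E} {D} {F}
B E (5): skip — B and E already connected.
B F (9): add. Components now {A} {B,C,E,F} {D}
C F (14): skip — C and F already connected.
A C (15): add. Components now {A,B,C,E,F} {D}
A D (15): add. Components now {A,B,C,D,E,F}
The 2nd edge added is B C.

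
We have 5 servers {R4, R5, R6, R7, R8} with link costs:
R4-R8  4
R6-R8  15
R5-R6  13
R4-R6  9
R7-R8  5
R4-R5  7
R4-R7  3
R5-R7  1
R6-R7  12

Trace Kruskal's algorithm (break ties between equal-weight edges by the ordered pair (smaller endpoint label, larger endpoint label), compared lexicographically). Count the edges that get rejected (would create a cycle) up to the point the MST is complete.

2

Kruskal's algorithm — process edges by increasing weight (ties by edge label):
R5-R7 (1): add. Components now {R6} {R4} {R5,R7} {R8}
R4-R7 (3): add. Components now {R6} {R4,R5,R7} {R8}
R4-R8 (4): add. Components now {R6} {R4,R5,R7,R8}
R7-R8 (5): skip — R7 and R8 already connected.
R4-R5 (7): skip — R4 and R5 already connected.
R4-R6 (9): add. Components now {R4,R5,R6,R7,R8}
Edges rejected before the tree was complete: 2.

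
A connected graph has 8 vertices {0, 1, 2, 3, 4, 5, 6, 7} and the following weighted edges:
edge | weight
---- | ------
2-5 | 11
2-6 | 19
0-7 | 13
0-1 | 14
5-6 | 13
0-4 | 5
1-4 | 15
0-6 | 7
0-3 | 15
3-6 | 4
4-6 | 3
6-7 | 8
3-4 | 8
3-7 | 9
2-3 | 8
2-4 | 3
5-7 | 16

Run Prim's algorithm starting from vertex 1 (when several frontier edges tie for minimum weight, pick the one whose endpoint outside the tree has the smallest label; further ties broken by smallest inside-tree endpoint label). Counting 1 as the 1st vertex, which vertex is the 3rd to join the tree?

Prim's algorithm from 1:
Step 1: cheapest edge leaving the tree is 0-1 (14); add 0.
Step 2: cheapest edge leaving the tree is 0-4 (5); add 4.
Step 3: cheapest edge leaving the tree is 2-4 (3); add 2.
Step 4: cheapest edge leaving the tree is 4-6 (3); add 6.
Step 5: cheapest edge leaving the tree is 3-6 (4); add 3.
Step 6: cheapest edge leaving the tree is 6-7 (8); add 7.
Step 7: cheapest edge leaving the tree is 2-5 (11); add 5.
Vertex order: 1, 0, 4, 2, 6, 3, 7, 5. The 3rd vertex is 4.

4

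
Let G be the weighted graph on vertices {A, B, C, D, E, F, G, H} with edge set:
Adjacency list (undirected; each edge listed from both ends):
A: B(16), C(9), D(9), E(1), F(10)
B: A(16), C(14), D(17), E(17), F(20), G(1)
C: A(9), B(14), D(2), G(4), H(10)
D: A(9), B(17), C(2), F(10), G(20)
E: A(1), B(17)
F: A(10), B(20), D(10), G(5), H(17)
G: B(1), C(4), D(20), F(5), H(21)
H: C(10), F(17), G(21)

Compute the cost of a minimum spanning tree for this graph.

Sort edges by weight, then run Kruskal:
A-E (1): add — endpoints in different components.
B-G (1): add — endpoints in different components.
C-D (2): add — endpoints in different components.
C-G (4): add — endpoints in different components.
F-G (5): add — endpoints in different components.
A-C (9): add — endpoints in different components.
A-D (9): skip — A and D already connected.
A-F (10): skip — A and F already connected.
C-H (10): add — endpoints in different components.
MST edges: A-E, B-G, C-D, C-G, F-G, A-C, C-H; total weight 1+1+2+4+5+9+10 = 32.

32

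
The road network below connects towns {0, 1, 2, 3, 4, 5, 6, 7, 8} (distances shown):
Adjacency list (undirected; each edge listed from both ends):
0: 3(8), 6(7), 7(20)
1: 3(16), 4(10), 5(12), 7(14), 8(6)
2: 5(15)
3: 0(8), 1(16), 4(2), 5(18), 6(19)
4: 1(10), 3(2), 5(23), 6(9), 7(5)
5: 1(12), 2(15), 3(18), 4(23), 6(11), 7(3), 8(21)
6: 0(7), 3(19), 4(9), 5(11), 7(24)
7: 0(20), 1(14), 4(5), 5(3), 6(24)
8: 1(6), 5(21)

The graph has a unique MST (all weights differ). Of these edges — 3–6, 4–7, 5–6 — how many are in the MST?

1

Kruskal's algorithm — process edges by increasing weight (ties by edge label):
3–4 (2): add — endpoints in different components.
5–7 (3): add — endpoints in different components.
4–7 (5): add — endpoints in different components.
1–8 (6): add — endpoints in different components.
0–6 (7): add — endpoints in different components.
0–3 (8): add — endpoints in different components.
4–6 (9): skip — 4 and 6 already connected.
1–4 (10): add — endpoints in different components.
5–6 (11): skip — 5 and 6 already connected.
1–5 (12): skip — 1 and 5 already connected.
1–7 (14): skip — 1 and 7 already connected.
2–5 (15): add — endpoints in different components.
MST edge set: {3–4, 5–7, 4–7, 1–8, 0–6, 0–3, 1–4, 2–5}.
Of the listed edges, {4–7} are in the MST → 1.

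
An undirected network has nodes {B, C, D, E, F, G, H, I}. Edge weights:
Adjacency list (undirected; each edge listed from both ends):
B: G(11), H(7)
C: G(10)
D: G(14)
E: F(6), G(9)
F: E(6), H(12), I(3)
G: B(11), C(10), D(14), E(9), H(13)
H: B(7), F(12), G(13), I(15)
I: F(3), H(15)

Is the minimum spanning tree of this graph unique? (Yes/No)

Kruskal: consider edges lightest-first.
F-I (3): add — endpoints in different components.
E-F (6): add — endpoints in different components.
B-H (7): add — endpoints in different components.
E-G (9): add — endpoints in different components.
C-G (10): add — endpoints in different components.
B-G (11): add — endpoints in different components.
F-H (12): skip — F and H already connected.
G-H (13): skip — G and H already connected.
D-G (14): add — endpoints in different components.
Every non-tree edge has weight strictly greater than the heaviest edge on the tree path between its endpoints, so the MST is unique.

Yes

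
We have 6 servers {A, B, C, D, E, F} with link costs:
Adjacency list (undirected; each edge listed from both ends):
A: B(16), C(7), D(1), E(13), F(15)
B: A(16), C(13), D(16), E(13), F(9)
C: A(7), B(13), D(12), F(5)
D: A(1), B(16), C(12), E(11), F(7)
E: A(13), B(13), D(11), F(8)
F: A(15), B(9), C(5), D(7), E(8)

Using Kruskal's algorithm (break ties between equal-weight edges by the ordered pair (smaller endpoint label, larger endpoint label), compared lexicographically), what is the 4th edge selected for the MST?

Sort edges by weight, then run Kruskal:
A—D (1): add. Components now {A,D} {B} {C} {E} {F}
C—F (5): add. Components now {A,D} {B} {C,F} {E}
A—C (7): add. Components now {A,C,D,F} {B} {E}
D—F (7): skip — D and F already connected.
E—F (8): add. Components now {A,C,D,E,F} {B}
B—F (9): add. Components now {A,B,C,D,E,F}
The 4th edge added is E—F.

E-F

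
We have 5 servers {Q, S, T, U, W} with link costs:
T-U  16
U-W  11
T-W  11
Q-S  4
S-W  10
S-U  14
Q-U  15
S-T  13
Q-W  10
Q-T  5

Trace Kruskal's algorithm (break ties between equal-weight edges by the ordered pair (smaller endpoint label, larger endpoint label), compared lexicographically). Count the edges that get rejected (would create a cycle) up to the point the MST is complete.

2

Kruskal: consider edges lightest-first.
Q-S (4): add — endpoints in different components.
Q-T (5): add — endpoints in different components.
Q-W (10): add — endpoints in different components.
S-W (10): skip — W and S already connected.
T-W (11): skip — T and W already connected.
U-W (11): add — endpoints in different components.
Edges rejected before the tree was complete: 2.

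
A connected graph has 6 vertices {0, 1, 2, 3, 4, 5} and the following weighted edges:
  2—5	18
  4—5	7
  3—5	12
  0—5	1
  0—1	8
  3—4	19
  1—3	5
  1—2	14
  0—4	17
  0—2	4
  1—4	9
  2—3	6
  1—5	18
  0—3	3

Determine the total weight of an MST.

20

Prim, starting at 2.
Step 1: frontier [0—2 4, 2—3 6, 1—2 14, 2—5 18] → take 0—2 (4); add 0.
Step 2: frontier [0—5 1, 0—3 3, 0—1 8, 0—4 17, 2—3 6, 1—2 14, 2—5 18] → take 0—5 (1); add 5.
Step 3: frontier [0—3 3, 0—1 8, 0—4 17, 2—3 6, 1—2 14, 4—5 7, 3—5 12, 1—5 18] → take 0—3 (3); add 3.
Step 4: frontier [0—1 8, 0—4 17, 1—2 14, 1—3 5, 3—4 19, 4—5 7, 1—5 18] → take 1—3 (5); add 1.
Step 5: frontier [0—4 17, 1—4 9, 3—4 19, 4—5 7] → take 4—5 (7); add 4.
MST edges: 0—2, 0—5, 0—3, 1—3, 4—5; total weight 4+1+3+5+7 = 20.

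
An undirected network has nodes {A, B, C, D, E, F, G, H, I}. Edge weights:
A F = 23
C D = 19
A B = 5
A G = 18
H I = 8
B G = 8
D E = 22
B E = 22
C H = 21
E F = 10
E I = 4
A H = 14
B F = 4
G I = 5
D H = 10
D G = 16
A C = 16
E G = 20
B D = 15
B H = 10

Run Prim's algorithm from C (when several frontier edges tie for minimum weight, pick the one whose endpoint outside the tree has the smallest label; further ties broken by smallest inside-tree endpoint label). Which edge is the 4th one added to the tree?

B-G

Prim, starting at C.
Step 1: cheapest edge leaving the tree is A C (16); add A.
Step 2: cheapest edge leaving the tree is A B (5); add B.
Step 3: cheapest edge leaving the tree is B F (4); add F.
Step 4: cheapest edge leaving the tree is B G (8); add G.
Step 5: cheapest edge leaving the tree is G I (5); add I.
Step 6: cheapest edge leaving the tree is E I (4); add E.
Step 7: cheapest edge leaving the tree is H I (8); add H.
Step 8: cheapest edge leaving the tree is D H (10); add D.
The 4th edge added is B G.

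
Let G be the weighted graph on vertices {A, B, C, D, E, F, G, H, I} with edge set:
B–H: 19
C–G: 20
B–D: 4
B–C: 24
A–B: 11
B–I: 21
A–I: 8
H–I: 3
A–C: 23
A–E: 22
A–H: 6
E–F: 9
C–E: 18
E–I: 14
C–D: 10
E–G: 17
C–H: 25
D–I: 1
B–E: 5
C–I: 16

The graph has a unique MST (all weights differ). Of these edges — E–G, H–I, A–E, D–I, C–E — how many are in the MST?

Kruskal: consider edges lightest-first.
D–I (1): add — endpoints in different components.
H–I (3): add — endpoints in different components.
B–D (4): add — endpoints in different components.
B–E (5): add — endpoints in different components.
A–H (6): add — endpoints in different components.
A–I (8): skip — A and I already connected.
E–F (9): add — endpoints in different components.
C–D (10): add — endpoints in different components.
A–B (11): skip — A and B already connected.
E–I (14): skip — E and I already connected.
C–I (16): skip — C and I already connected.
E–G (17): add — endpoints in different components.
MST edge set: {D–I, H–I, B–D, B–E, A–H, E–F, C–D, E–G}.
Of the listed edges, {E–G, H–I, D–I} are in the MST → 3.

3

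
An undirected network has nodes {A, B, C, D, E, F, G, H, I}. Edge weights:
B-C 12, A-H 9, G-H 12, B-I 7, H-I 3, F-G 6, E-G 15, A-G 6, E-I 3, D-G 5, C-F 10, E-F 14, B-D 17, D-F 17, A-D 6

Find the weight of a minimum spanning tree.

Sort edges by weight, then run Kruskal:
E-I (3): add — endpoints in different components.
H-I (3): add — endpoints in different components.
D-G (5): add — endpoints in different components.
A-D (6): add — endpoints in different components.
A-G (6): skip — A and G already connected.
F-G (6): add — endpoints in different components.
B-I (7): add — endpoints in different components.
A-H (9): add — endpoints in different components.
C-F (10): add — endpoints in different components.
MST edges: E-I, H-I, D-G, A-D, F-G, B-I, A-H, C-F; total weight 3+3+5+6+6+7+9+10 = 49.

49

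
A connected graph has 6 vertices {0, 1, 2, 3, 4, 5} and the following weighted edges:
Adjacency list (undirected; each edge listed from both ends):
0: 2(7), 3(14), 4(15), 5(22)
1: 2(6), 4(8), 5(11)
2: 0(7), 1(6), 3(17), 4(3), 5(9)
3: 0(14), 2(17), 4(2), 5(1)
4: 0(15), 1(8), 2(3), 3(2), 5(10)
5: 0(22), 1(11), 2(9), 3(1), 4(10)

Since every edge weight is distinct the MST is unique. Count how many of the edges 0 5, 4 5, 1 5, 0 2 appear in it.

Sort edges by weight, then run Kruskal:
3 5 (1): add. Components now {0} {1} {2} {3,5} {4}
3 4 (2): add. Components now {0} {1} {2} {3,4,5}
2 4 (3): add. Components now {0} {1} {2,3,4,5}
1 2 (6): add. Components now {0} {1,2,3,4,5}
0 2 (7): add. Components now {0,1,2,3,4,5}
MST edge set: {3 5, 3 4, 2 4, 1 2, 0 2}.
Of the listed edges, {0 2} are in the MST → 1.

1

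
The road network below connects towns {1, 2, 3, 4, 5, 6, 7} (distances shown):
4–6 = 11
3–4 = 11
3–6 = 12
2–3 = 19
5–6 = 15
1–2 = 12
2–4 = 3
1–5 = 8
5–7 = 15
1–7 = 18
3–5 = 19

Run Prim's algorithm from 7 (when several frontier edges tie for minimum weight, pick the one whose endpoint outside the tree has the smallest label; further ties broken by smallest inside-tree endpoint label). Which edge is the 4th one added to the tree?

2-4

Prim's algorithm from 7:
Step 1: cheapest edge leaving the tree is 5–7 (15); add 5.
Step 2: cheapest edge leaving the tree is 1–5 (8); add 1.
Step 3: cheapest edge leaving the tree is 1–2 (12); add 2.
Step 4: cheapest edge leaving the tree is 2–4 (3); add 4.
Step 5: cheapest edge leaving the tree is 3–4 (11); add 3.
Step 6: cheapest edge leaving the tree is 4–6 (11); add 6.
The 4th edge added is 2–4.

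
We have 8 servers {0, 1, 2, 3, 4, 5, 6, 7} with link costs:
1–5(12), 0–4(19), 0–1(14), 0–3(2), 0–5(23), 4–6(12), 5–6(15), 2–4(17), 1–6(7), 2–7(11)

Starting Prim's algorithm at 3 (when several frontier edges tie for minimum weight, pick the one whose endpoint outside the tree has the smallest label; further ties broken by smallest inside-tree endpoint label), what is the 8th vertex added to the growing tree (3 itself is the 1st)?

7

Prim's algorithm from 3:
Step 1: cheapest edge leaving the tree is 0–3 (2); add 0.
Step 2: cheapest edge leaving the tree is 0–1 (14); add 1.
Step 3: cheapest edge leaving the tree is 1–6 (7); add 6.
Step 4: cheapest edge leaving the tree is 4–6 (12); add 4.
Step 5: cheapest edge leaving the tree is 1–5 (12); add 5.
Step 6: cheapest edge leaving the tree is 2–4 (17); add 2.
Step 7: cheapest edge leaving the tree is 2–7 (11); add 7.
Vertex order: 3, 0, 1, 6, 4, 5, 2, 7. The 8th vertex is 7.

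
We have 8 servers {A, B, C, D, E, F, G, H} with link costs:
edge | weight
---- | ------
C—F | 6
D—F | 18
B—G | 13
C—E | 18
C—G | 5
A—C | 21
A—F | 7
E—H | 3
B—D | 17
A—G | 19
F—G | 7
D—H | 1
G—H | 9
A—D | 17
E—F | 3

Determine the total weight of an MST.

38

Sort edges by weight, then run Kruskal:
D—H (1): add — endpoints in different components.
E—F (3): add — endpoints in different components.
E—H (3): add — endpoints in different components.
C—G (5): add — endpoints in different components.
C—F (6): add — endpoints in different components.
A—F (7): add — endpoints in different components.
F—G (7): skip — F and G already connected.
G—H (9): skip — G and H already connected.
B—G (13): add — endpoints in different components.
MST edges: D—H, E—F, E—H, C—G, C—F, A—F, B—G; total weight 1+3+3+5+6+7+13 = 38.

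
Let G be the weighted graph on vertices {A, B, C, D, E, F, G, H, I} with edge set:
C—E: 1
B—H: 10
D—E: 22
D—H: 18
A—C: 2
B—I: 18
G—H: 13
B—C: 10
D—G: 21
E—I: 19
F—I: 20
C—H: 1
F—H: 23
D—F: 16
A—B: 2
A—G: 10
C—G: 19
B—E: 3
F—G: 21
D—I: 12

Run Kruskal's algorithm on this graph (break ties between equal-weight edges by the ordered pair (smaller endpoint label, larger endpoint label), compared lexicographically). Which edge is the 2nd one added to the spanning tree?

C-H

Sort edges by weight, then run Kruskal:
C—E (1): add — endpoints in different components.
C—H (1): add — endpoints in different components.
A—B (2): add — endpoints in different components.
A—C (2): add — endpoints in different components.
B—E (3): skip — B and E already connected.
A—G (10): add — endpoints in different components.
B—C (10): skip — B and C already connected.
B—H (10): skip — B and H already connected.
D—I (12): add — endpoints in different components.
G—H (13): skip — G and H already connected.
D—F (16): add — endpoints in different components.
B—I (18): add — endpoints in different components.
The 2nd edge added is C—H.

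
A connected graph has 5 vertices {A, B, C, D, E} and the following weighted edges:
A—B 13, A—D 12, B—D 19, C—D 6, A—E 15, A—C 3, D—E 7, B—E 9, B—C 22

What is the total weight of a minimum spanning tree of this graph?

25

Prim, starting at D.
Step 1: frontier [C—D 6, D—E 7, A—D 12, B—D 19] → take C—D (6); add C.
Step 2: frontier [A—C 3, B—C 22, D—E 7, A—D 12, B—D 19] → take A—C (3); add A.
Step 3: frontier [A—B 13, A—E 15, B—C 22, D—E 7, B—D 19] → take D—E (7); add E.
Step 4: frontier [A—B 13, B—C 22, B—D 19, B—E 9] → take B—E (9); add B.
MST edges: C—D, A—C, D—E, B—E; total weight 6+3+7+9 = 25.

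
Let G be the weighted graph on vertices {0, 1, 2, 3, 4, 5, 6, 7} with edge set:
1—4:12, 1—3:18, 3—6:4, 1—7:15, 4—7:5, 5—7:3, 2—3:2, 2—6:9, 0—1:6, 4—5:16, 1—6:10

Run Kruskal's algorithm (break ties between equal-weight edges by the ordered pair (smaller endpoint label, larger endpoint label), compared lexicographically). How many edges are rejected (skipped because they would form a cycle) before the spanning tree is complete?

Sort edges by weight, then run Kruskal:
2—3 (2): add — endpoints in different components.
5—7 (3): add — endpoints in different components.
3—6 (4): add — endpoints in different components.
4—7 (5): add — endpoints in different components.
0—1 (6): add — endpoints in different components.
2—6 (9): skip — 2 and 6 already connected.
1—6 (10): add — endpoints in different components.
1—4 (12): add — endpoints in different components.
Edges rejected before the tree was complete: 1.

1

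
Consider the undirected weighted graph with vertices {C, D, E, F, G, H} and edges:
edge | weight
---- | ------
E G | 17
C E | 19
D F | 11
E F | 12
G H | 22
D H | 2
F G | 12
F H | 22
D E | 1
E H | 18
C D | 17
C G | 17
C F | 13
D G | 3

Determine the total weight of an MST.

30

Prim's algorithm from C:
Step 1: cheapest edge leaving the tree is C F (13); add F.
Step 2: cheapest edge leaving the tree is D F (11); add D.
Step 3: cheapest edge leaving the tree is D E (1); add E.
Step 4: cheapest edge leaving the tree is D H (2); add H.
Step 5: cheapest edge leaving the tree is D G (3); add G.
MST edges: C F, D F, D E, D H, D G; total weight 13+11+1+2+3 = 30.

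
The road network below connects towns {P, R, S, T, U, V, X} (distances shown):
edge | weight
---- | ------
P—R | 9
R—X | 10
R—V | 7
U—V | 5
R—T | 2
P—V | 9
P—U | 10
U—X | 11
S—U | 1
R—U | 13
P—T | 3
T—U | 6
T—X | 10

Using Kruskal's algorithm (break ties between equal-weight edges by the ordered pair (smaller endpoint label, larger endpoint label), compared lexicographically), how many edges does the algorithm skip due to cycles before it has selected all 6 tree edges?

4

Kruskal: consider edges lightest-first.
S—U (1): add — endpoints in different components.
R—T (2): add — endpoints in different components.
P—T (3): add — endpoints in different components.
U—V (5): add — endpoints in different components.
T—U (6): add — endpoints in different components.
R—V (7): skip — V and R already connected.
P—R (9): skip — P and R already connected.
P—V (9): skip — P and V already connected.
P—U (10): skip — P and U already connected.
R—X (10): add — endpoints in different components.
Edges rejected before the tree was complete: 4.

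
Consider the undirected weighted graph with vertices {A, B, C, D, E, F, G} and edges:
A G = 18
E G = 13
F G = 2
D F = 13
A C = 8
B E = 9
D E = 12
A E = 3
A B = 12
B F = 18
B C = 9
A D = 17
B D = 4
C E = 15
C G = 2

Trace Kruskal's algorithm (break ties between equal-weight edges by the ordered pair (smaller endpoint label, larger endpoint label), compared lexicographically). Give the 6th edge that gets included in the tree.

B-C

Kruskal: consider edges lightest-first.
C G (2): add — endpoints in different components.
F G (2): add — endpoints in different components.
A E (3): add — endpoints in different components.
B D (4): add — endpoints in different components.
A C (8): add — endpoints in different components.
B C (9): add — endpoints in different components.
The 6th edge added is B C.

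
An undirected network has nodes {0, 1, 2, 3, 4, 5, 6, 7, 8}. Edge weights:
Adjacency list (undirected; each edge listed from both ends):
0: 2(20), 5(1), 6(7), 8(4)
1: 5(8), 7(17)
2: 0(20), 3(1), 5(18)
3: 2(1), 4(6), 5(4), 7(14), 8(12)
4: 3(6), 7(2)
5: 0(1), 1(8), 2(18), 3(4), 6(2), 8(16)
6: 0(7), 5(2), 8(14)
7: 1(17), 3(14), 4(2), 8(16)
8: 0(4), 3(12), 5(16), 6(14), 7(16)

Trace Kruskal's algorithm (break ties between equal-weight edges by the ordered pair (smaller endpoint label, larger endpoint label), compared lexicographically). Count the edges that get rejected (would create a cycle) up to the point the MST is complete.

1

Kruskal: consider edges lightest-first.
0-5 (1): add — endpoints in different components.
2-3 (1): add — endpoints in different components.
4-7 (2): add — endpoints in different components.
5-6 (2): add — endpoints in different components.
0-8 (4): add — endpoints in different components.
3-5 (4): add — endpoints in different components.
3-4 (6): add — endpoints in different components.
0-6 (7): skip — 0 and 6 already connected.
1-5 (8): add — endpoints in different components.
Edges rejected before the tree was complete: 1.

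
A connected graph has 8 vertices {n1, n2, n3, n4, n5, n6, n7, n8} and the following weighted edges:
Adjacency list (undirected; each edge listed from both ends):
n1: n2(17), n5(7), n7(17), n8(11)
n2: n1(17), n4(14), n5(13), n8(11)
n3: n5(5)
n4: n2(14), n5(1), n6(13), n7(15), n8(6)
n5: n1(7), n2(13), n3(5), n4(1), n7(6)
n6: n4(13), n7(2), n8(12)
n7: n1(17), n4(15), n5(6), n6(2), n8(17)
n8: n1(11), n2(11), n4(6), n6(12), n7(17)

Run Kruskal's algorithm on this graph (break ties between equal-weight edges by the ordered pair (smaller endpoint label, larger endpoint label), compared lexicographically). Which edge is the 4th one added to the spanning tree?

n4-n8

Kruskal: consider edges lightest-first.
n4—n5 (1): add — endpoints in different components.
n6—n7 (2): add — endpoints in different components.
n3—n5 (5): add — endpoints in different components.
n4—n8 (6): add — endpoints in different components.
n5—n7 (6): add — endpoints in different components.
n1—n5 (7): add — endpoints in different components.
n1—n8 (11): skip — n1 and n8 already connected.
n2—n8 (11): add — endpoints in different components.
The 4th edge added is n4—n8.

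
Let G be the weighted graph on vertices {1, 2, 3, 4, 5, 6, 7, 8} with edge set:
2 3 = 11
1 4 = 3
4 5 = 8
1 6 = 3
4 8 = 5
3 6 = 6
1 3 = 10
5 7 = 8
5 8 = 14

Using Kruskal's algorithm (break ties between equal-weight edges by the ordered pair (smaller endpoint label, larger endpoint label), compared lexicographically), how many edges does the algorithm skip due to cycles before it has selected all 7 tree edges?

1

Kruskal: consider edges lightest-first.
1 4 (3): add — endpoints in different components.
1 6 (3): add — endpoints in different components.
4 8 (5): add — endpoints in different components.
3 6 (6): add — endpoints in different components.
4 5 (8): add — endpoints in different components.
5 7 (8): add — endpoints in different components.
1 3 (10): skip — 1 and 3 already connected.
2 3 (11): add — endpoints in different components.
Edges rejected before the tree was complete: 1.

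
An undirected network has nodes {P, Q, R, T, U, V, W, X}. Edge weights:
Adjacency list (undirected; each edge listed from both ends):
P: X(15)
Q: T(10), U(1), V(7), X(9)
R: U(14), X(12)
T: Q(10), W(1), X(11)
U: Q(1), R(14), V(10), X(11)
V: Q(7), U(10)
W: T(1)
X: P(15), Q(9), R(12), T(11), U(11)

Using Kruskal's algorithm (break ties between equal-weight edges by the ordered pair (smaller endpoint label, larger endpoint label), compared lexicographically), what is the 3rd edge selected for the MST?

Sort edges by weight, then run Kruskal:
Q–U (1): add — endpoints in different components.
T–W (1): add — endpoints in different components.
Q–V (7): add — endpoints in different components.
Q–X (9): add — endpoints in different components.
Q–T (10): add — endpoints in different components.
U–V (10): skip — U and V already connected.
T–X (11): skip — X and T already connected.
U–X (11): skip — X and U already connected.
R–X (12): add — endpoints in different components.
R–U (14): skip — U and R already connected.
P–X (15): add — endpoints in different components.
The 3rd edge added is Q–V.

Q-V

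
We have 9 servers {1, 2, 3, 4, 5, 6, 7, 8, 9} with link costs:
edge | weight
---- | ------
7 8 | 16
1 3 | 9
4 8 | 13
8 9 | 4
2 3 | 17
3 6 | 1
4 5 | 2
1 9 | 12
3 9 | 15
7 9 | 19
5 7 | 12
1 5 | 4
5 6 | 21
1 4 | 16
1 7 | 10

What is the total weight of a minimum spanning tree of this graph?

59

Prim's algorithm from 2:
Step 1: cheapest edge leaving the tree is 2 3 (17); add 3.
Step 2: cheapest edge leaving the tree is 3 6 (1); add 6.
Step 3: cheapest edge leaving the tree is 1 3 (9); add 1.
Step 4: cheapest edge leaving the tree is 1 5 (4); add 5.
Step 5: cheapest edge leaving the tree is 4 5 (2); add 4.
Step 6: cheapest edge leaving the tree is 1 7 (10); add 7.
Step 7: cheapest edge leaving the tree is 1 9 (12); add 9.
Step 8: cheapest edge leaving the tree is 8 9 (4); add 8.
MST edges: 2 3, 3 6, 1 3, 1 5, 4 5, 1 7, 1 9, 8 9; total weight 17+1+9+4+2+10+12+4 = 59.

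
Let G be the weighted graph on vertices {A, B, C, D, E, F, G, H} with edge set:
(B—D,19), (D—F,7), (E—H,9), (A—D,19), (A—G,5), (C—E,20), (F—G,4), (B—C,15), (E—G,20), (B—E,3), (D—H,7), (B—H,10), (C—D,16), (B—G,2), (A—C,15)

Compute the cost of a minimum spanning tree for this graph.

43

Sort edges by weight, then run Kruskal:
B—G (2): add — endpoints in different components.
B—E (3): add — endpoints in different components.
F—G (4): add — endpoints in different components.
A—G (5): add — endpoints in different components.
D—F (7): add — endpoints in different components.
D—H (7): add — endpoints in different components.
E—H (9): skip — E and H already connected.
B—H (10): skip — B and H already connected.
A—C (15): add — endpoints in different components.
MST edges: B—G, B—E, F—G, A—G, D—F, D—H, A—C; total weight 2+3+4+5+7+7+15 = 43.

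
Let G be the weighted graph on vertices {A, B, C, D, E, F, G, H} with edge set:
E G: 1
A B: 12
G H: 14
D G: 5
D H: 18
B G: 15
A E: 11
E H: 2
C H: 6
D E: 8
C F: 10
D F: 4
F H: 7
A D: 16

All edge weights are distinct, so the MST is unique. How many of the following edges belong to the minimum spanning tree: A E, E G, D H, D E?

2

Kruskal's algorithm — process edges by increasing weight (ties by edge label):
E G (1): add — endpoints in different components.
E H (2): add — endpoints in different components.
D F (4): add — endpoints in different components.
D G (5): add — endpoints in different components.
C H (6): add — endpoints in different components.
F H (7): skip — F and H already connected.
D E (8): skip — D and E already connected.
C F (10): skip — C and F already connected.
A E (11): add — endpoints in different components.
A B (12): add — endpoints in different components.
MST edge set: {E G, E H, D F, D G, C H, A E, A B}.
Of the listed edges, {A E, E G} are in the MST → 2.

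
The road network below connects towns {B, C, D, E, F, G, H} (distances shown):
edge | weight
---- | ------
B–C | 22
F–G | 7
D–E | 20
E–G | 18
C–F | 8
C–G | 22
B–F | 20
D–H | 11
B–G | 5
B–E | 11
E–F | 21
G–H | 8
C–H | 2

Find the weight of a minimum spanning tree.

Sort edges by weight, then run Kruskal:
C–H (2): add — endpoints in different components.
B–G (5): add — endpoints in different components.
F–G (7): add — endpoints in different components.
C–F (8): add — endpoints in different components.
G–H (8): skip — G and H already connected.
B–E (11): add — endpoints in different components.
D–H (11): add — endpoints in different components.
MST edges: C–H, B–G, F–G, C–F, B–E, D–H; total weight 2+5+7+8+11+11 = 44.

44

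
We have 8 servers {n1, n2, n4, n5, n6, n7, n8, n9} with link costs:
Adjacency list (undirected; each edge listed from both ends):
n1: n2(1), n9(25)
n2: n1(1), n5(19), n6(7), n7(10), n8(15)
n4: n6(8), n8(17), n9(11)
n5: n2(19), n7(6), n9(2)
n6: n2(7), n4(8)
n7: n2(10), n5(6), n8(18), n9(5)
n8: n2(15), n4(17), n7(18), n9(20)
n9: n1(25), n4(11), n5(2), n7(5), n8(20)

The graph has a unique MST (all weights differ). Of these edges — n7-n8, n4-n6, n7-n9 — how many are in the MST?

Kruskal's algorithm — process edges by increasing weight (ties by edge label):
n1-n2 (1): add — endpoints in different components.
n5-n9 (2): add — endpoints in different components.
n7-n9 (5): add — endpoints in different components.
n5-n7 (6): skip — n5 and n7 already connected.
n2-n6 (7): add — endpoints in different components.
n4-n6 (8): add — endpoints in different components.
n2-n7 (10): add — endpoints in different components.
n4-n9 (11): skip — n9 and n4 already connected.
n2-n8 (15): add — endpoints in different components.
MST edge set: {n1-n2, n5-n9, n7-n9, n2-n6, n4-n6, n2-n7, n2-n8}.
Of the listed edges, {n4-n6, n7-n9} are in the MST → 2.

2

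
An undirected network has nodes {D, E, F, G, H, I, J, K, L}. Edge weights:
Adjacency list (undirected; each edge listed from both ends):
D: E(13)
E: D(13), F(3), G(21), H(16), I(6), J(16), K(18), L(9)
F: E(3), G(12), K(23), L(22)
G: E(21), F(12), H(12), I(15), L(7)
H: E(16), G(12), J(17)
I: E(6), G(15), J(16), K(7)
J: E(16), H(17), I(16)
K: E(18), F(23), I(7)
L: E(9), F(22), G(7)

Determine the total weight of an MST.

Kruskal: consider edges lightest-first.
E—F (3): add — endpoints in different components.
E—I (6): add — endpoints in different components.
G—L (7): add — endpoints in different components.
I—K (7): add — endpoints in different components.
E—L (9): add — endpoints in different components.
F—G (12): skip — F and G already connected.
G—H (12): add — endpoints in different components.
D—E (13): add — endpoints in different components.
G—I (15): skip — G and I already connected.
E—H (16): skip — E and H already connected.
E—J (16): add — endpoints in different components.
MST edges: E—F, E—I, G—L, I—K, E—L, G—H, D—E, E—J; total weight 3+6+7+7+9+12+13+16 = 73.

73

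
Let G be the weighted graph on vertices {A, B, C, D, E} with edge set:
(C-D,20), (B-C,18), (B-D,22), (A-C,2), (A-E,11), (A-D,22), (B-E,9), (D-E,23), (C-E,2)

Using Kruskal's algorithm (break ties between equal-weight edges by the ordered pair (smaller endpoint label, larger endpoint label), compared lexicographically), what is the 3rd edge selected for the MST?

Sort edges by weight, then run Kruskal:
A-C (2): add. Components now {A,C} {B} {D} {E}
C-E (2): add. Components now {A,C,E} {B} {D}
B-E (9): add. Components now {A,B,C,E} {D}
A-E (11): skip — A and E already connected.
B-C (18): skip — B and C already connected.
C-D (20): add. Components now {A,B,C,D,E}
The 3rd edge added is B-E.

B-E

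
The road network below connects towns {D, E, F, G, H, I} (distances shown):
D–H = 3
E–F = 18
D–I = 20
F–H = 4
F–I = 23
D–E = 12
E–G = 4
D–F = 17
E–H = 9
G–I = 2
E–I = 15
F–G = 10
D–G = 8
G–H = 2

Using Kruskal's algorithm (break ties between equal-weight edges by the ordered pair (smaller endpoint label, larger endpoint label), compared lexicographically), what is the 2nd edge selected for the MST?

Kruskal: consider edges lightest-first.
G–H (2): add — endpoints in different components.
G–I (2): add — endpoints in different components.
D–H (3): add — endpoints in different components.
E–G (4): add — endpoints in different components.
F–H (4): add — endpoints in different components.
The 2nd edge added is G–I.

G-I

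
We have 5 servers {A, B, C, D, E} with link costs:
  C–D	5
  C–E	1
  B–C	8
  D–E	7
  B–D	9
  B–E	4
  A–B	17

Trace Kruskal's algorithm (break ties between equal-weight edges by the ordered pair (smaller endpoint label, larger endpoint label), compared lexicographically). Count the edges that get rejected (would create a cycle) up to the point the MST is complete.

Kruskal: consider edges lightest-first.
C–E (1): add — endpoints in different components.
B–E (4): add — endpoints in different components.
C–D (5): add — endpoints in different components.
D–E (7): skip — D and E already connected.
B–C (8): skip — B and C already connected.
B–D (9): skip — B and D already connected.
A–B (17): add — endpoints in different components.
Edges rejected before the tree was complete: 3.

3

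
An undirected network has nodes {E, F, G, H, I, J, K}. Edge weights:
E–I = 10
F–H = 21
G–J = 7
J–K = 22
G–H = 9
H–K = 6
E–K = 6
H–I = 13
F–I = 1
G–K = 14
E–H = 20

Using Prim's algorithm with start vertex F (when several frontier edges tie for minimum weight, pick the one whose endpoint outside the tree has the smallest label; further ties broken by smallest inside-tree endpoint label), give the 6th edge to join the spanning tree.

G-J

Prim, starting at F.
Step 1: cheapest edge leaving the tree is F–I (1); add I.
Step 2: cheapest edge leaving the tree is E–I (10); add E.
Step 3: cheapest edge leaving the tree is E–K (6); add K.
Step 4: cheapest edge leaving the tree is H–K (6); add H.
Step 5: cheapest edge leaving the tree is G–H (9); add G.
Step 6: cheapest edge leaving the tree is G–J (7); add J.
The 6th edge added is G–J.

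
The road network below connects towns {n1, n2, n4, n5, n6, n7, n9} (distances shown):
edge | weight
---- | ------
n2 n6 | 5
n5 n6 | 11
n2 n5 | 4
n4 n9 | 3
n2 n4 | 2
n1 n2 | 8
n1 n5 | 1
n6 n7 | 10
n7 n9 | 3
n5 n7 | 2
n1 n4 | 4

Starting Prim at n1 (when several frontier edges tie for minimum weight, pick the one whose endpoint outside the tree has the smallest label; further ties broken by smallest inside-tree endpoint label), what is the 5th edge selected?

n2-n4

Prim's algorithm from n1:
Step 1: cheapest edge leaving the tree is n1 n5 (1); add n5.
Step 2: cheapest edge leaving the tree is n5 n7 (2); add n7.
Step 3: cheapest edge leaving the tree is n7 n9 (3); add n9.
Step 4: cheapest edge leaving the tree is n4 n9 (3); add n4.
Step 5: cheapest edge leaving the tree is n2 n4 (2); add n2.
Step 6: cheapest edge leaving the tree is n2 n6 (5); add n6.
The 5th edge added is n2 n4.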